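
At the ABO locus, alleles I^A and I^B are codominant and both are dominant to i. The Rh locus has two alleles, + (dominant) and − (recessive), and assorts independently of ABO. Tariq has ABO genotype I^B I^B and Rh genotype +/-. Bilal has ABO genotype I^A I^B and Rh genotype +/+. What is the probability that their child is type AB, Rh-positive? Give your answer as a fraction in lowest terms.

1/2

ABO cross I^B I^B × I^A I^B → offspring phenotypes: 1/2 B, 1/2 AB.
Rh cross +/- × +/+ → 1 Rh+.
Independent loci: P(type AB, Rh-positive) = 1/2 × 1 = 1/2.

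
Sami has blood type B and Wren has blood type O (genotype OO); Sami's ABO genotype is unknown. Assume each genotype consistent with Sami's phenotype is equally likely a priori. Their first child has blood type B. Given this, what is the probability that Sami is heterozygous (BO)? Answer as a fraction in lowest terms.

1/3

Possible genotypes: Sami ∈ {BB, BO}; Wren ∈ {OO}.
Weight each parental genotype pair by prior × P(type-B child):
  BB × OO: posterior weight 2/3.
  BO × OO: posterior weight 1/3.
Sum the posterior weight over pairs where Sami is BO: 1/3.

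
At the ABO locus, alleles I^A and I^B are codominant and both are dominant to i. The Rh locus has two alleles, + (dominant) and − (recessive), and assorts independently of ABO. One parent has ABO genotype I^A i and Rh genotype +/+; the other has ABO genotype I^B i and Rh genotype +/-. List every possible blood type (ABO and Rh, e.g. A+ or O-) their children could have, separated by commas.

Gametes from I^A i × I^B i give offspring ABO genotypes I^A I^B, I^A i, I^B i, i i, i.e. phenotypes O, A, B, AB.
Rh cross +/+ × +/- → phenotypes Rh+.
Combining independently: O+, A+, B+, AB+.

O+, A+, B+, AB+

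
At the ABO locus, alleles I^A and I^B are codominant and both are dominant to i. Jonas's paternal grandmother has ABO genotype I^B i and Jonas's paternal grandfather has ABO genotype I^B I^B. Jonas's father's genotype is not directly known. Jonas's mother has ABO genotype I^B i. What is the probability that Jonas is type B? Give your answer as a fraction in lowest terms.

Jonas's father's ABO genotype from I^B i × I^B I^B: 1/2 I^B I^B, 1/2 I^B i.
Crossing each possibility with the mother I^B i and summing P(type B): 1/2·1 + 1/2·3/4 = 7/8.

7/8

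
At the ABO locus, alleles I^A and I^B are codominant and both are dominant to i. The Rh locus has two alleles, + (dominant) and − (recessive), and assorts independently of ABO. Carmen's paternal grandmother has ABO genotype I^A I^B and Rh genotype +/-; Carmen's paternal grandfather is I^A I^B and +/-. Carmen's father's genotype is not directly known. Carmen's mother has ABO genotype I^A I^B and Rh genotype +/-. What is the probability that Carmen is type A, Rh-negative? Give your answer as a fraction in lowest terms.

Carmen's father's ABO genotype from I^A I^B × I^A I^B: 1/4 I^A I^A, 1/2 I^A I^B, 1/4 I^B I^B.
Crossing each possibility with the mother I^A I^B and summing P(type A): 1/4·1/2 + 1/2·1/4 + 1/4·0 = 1/4.
Similarly for Rh via the father's Rh distribution: P(Rh-) = 1/4.
Independent loci: 1/4 × 1/4 = 1/16.

1/16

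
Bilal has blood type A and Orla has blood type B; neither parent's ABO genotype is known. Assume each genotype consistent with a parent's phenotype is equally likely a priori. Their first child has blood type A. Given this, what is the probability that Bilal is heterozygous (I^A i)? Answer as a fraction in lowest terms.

1/3

Possible genotypes: Bilal ∈ {I^A I^A, I^A i}; Orla ∈ {I^B I^B, I^B i}.
Weight each parental genotype pair by prior × P(type-A child):
  I^A I^A × I^B i: posterior weight 2/3.
  I^A i × I^B i: posterior weight 1/3.
Sum the posterior weight over pairs where Bilal is I^A i: 1/3.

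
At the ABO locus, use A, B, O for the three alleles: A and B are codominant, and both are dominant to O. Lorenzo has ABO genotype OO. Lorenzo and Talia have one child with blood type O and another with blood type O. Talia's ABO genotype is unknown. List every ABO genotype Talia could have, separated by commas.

For each candidate genotype of Talia, check whether crossing it with OO can produce every observed child phenotype.
  AA → possible child types {A} ✗
  AB → possible child types {A, B} ✗
  AO → possible child types {O, A} ✓
  BB → possible child types {B} ✗
  BO → possible child types {O, B} ✓
  OO → possible child types {O} ✓

AO, BO, OO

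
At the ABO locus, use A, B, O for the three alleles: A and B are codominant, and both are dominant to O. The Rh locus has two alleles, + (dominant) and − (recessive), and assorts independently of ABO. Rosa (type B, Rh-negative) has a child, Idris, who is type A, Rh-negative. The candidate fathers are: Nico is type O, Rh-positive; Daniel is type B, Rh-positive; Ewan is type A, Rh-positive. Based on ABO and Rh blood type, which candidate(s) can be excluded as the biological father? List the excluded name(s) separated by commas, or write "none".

Nico, Daniel

A candidate is excluded only if no genotype consistent with his phenotype could produce a type A, Rh-negative child with a type B, Rh-negative mother.
Nico (type O, Rh+): no genotype consistent with that phenotype can produce a type-A Rh- child with a type-B mother.
Daniel (type B, Rh+): no genotype consistent with that phenotype can produce a type-A Rh- child with a type-B mother.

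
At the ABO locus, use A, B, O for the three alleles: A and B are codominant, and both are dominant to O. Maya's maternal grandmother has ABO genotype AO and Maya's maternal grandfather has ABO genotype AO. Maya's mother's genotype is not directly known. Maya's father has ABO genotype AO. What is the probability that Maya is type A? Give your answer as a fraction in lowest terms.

Maya's mother's ABO genotype from AO × AO: 1/4 AA, 1/2 AO, 1/4 OO.
Crossing each possibility with the father AO and summing P(type A): 1/4·1 + 1/2·3/4 + 1/4·1/2 = 3/4.

3/4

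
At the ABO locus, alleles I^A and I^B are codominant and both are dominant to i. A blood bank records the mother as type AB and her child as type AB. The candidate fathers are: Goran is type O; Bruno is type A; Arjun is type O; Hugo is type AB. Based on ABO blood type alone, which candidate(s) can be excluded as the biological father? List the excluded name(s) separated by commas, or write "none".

A candidate is excluded only if no genotype consistent with his phenotype could produce a type AB child with a type AB mother.
Goran (type O): no genotype consistent with that phenotype can produce a type-AB child with a type-AB mother.
Arjun (type O): no genotype consistent with that phenotype can produce a type-AB child with a type-AB mother.

Goran, Arjun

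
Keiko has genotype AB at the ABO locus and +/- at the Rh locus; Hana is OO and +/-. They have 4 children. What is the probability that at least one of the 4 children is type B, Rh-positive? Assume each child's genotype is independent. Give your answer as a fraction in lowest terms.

3471/4096

ABO cross AB × OO → 1/2 A, 1/2 B.
Rh cross +/- × +/- → 3/4 Rh+, 1/4 Rh-; so P(type B, Rh-positive) = 1/2 × 3/4 = 3/8 per child.
P(none) = (5/8)^4 = 625/4096; P(at least one) = 1 − 625/4096 = 3471/4096.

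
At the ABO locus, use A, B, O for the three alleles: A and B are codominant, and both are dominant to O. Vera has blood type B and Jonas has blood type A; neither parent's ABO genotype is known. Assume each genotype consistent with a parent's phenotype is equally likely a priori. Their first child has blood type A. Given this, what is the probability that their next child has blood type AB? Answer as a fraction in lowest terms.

Possible genotypes: Vera ∈ {BB, BO}; Jonas ∈ {AA, AO}.
Weight each parental genotype pair by prior × P(type-A child):
  BO × AA: posterior weight 2/3; P(next child type AB) = 1/2.
  BO × AO: posterior weight 1/3; P(next child type AB) = 1/4.
Weighted sum = 5/12.

5/12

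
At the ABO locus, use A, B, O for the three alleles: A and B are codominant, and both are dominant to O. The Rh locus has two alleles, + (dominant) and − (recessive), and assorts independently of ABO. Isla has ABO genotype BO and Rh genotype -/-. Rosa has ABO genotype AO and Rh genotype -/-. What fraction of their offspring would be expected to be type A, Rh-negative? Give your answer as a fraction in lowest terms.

ABO cross BO × AO → offspring phenotypes: 1/4 O, 1/4 A, 1/4 B, 1/4 AB.
Rh cross -/- × -/- → 1 Rh-.
Independent loci: P(type A, Rh-negative) = 1/4 × 1 = 1/4.

1/4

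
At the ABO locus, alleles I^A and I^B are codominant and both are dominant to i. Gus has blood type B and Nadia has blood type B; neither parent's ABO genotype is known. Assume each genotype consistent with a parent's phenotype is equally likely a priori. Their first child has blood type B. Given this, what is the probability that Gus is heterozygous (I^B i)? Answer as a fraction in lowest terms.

7/15

Possible genotypes: Gus ∈ {I^B I^B, I^B i}; Nadia ∈ {I^B I^B, I^B i}.
Weight each parental genotype pair by prior × P(type-B child):
  I^B I^B × I^B I^B: posterior weight 4/15.
  I^B I^B × I^B i: posterior weight 4/15.
  I^B i × I^B I^B: posterior weight 4/15.
  I^B i × I^B i: posterior weight 1/5.
Sum the posterior weight over pairs where Gus is I^B i: 7/15.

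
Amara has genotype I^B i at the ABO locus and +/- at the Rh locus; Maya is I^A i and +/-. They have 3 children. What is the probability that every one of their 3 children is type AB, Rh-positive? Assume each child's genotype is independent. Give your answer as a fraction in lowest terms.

ABO cross I^B i × I^A i → 1/4 O, 1/4 A, 1/4 B, 1/4 AB.
Rh cross +/- × +/- → 3/4 Rh+, 1/4 Rh-; so P(type AB, Rh-positive) = 1/4 × 3/4 = 3/16 per child.
All 3 independent: (3/16)^3 = 27/4096.

27/4096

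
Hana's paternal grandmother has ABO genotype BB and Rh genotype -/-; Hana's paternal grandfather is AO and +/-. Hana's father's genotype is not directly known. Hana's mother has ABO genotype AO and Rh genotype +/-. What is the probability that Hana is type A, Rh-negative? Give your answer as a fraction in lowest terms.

Hana's father's ABO genotype from BB × AO: 1/2 AB, 1/2 BO.
Crossing each possibility with the mother AO and summing P(type A): 1/2·1/2 + 1/2·1/4 = 3/8.
Similarly for Rh via the father's Rh distribution: P(Rh-) = 3/8.
Independent loci: 3/8 × 3/8 = 9/64.

9/64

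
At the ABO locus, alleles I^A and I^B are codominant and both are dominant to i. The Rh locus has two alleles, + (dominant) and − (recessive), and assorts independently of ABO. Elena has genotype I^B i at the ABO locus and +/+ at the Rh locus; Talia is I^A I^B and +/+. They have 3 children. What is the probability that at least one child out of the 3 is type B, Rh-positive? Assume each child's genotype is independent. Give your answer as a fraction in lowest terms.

ABO cross I^B i × I^A I^B → 1/4 A, 1/2 B, 1/4 AB.
Rh cross +/+ × +/+ → 1 Rh+; so P(type B, Rh-positive) = 1/2 × 1 = 1/2 per child.
P(none) = (1/2)^3 = 1/8; P(at least one) = 1 − 1/8 = 7/8.

7/8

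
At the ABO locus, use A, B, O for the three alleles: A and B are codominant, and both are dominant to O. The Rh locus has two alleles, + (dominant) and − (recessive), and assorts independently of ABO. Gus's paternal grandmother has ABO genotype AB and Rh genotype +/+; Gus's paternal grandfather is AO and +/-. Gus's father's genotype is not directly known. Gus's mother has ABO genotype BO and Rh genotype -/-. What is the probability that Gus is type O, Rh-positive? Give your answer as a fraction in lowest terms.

3/32

Gus's father's ABO genotype from AB × AO: 1/4 AA, 1/4 AB, 1/4 AO, 1/4 BO.
Crossing each possibility with the mother BO and summing P(type O): 1/4·0 + 1/4·0 + 1/4·1/4 + 1/4·1/4 = 1/8.
Similarly for Rh via the father's Rh distribution: P(Rh+) = 3/4.
Independent loci: 1/8 × 3/4 = 3/32.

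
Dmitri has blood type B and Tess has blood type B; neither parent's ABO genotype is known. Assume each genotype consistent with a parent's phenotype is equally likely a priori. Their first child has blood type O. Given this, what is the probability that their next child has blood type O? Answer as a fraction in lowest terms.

Possible genotypes: Dmitri ∈ {I^B I^B, I^B i}; Tess ∈ {I^B I^B, I^B i}.
Weight each parental genotype pair by prior × P(type-O child):
  I^B i × I^B i: posterior weight 1; P(next child type O) = 1/4.
Weighted sum = 1/4.

1/4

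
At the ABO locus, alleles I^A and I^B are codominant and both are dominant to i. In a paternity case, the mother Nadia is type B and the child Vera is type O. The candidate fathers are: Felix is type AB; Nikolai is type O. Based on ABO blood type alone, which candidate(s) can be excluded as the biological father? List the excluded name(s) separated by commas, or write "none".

A candidate is excluded only if no genotype consistent with his phenotype could produce a type O child with a type B mother.
Felix (type AB): no genotype consistent with that phenotype can produce a type-O child with a type-B mother.

Felix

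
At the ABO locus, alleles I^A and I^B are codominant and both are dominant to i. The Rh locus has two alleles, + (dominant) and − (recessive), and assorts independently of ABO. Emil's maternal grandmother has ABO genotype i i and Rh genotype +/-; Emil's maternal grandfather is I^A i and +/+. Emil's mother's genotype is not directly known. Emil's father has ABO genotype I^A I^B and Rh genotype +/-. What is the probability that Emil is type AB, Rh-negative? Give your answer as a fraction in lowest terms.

1/64

Emil's mother's ABO genotype from i i × I^A i: 1/2 I^A i, 1/2 i i.
Crossing each possibility with the father I^A I^B and summing P(type AB): 1/2·1/4 + 1/2·0 = 1/8.
Similarly for Rh via the mother's Rh distribution: P(Rh-) = 1/8.
Independent loci: 1/8 × 1/8 = 1/64.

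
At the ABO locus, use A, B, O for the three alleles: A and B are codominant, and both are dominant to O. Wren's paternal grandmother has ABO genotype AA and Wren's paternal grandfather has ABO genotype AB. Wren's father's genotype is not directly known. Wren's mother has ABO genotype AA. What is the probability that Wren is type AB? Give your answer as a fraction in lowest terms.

1/4

Wren's father's ABO genotype from AA × AB: 1/2 AA, 1/2 AB.
Crossing each possibility with the mother AA and summing P(type AB): 1/2·0 + 1/2·1/2 = 1/4.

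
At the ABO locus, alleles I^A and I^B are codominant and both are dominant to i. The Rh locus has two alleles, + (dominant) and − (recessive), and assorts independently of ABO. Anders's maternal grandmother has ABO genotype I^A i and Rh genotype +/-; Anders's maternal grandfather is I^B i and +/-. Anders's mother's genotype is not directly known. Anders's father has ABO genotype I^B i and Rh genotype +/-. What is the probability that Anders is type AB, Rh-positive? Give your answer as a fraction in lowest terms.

3/32

Anders's mother's ABO genotype from I^A i × I^B i: 1/4 I^A I^B, 1/4 I^A i, 1/4 I^B i, 1/4 i i.
Crossing each possibility with the father I^B i and summing P(type AB): 1/4·1/4 + 1/4·1/4 + 1/4·0 + 1/4·0 = 1/8.
Similarly for Rh via the mother's Rh distribution: P(Rh+) = 3/4.
Independent loci: 1/8 × 3/4 = 3/32.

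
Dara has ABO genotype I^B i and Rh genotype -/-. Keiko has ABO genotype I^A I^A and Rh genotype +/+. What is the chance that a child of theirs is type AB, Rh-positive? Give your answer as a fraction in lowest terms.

1/2

ABO cross I^B i × I^A I^A → offspring phenotypes: 1/2 A, 1/2 AB.
Rh cross -/- × +/+ → 1 Rh+.
Independent loci: P(type AB, Rh-positive) = 1/2 × 1 = 1/2.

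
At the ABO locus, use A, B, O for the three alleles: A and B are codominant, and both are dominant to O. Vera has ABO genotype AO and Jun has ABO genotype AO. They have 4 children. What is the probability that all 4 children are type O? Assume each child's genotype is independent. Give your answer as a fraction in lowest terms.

1/256

ABO cross AO × AO → 1/4 O, 3/4 A.
So P(type O) = 1/4 per child.
All 4 independent: (1/4)^4 = 1/256.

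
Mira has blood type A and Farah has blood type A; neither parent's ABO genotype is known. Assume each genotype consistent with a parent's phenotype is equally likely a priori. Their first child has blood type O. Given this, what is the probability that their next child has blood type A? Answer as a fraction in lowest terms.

Possible genotypes: Mira ∈ {AA, AO}; Farah ∈ {AA, AO}.
Weight each parental genotype pair by prior × P(type-O child):
  AO × AO: posterior weight 1; P(next child type A) = 3/4.
Weighted sum = 3/4.

3/4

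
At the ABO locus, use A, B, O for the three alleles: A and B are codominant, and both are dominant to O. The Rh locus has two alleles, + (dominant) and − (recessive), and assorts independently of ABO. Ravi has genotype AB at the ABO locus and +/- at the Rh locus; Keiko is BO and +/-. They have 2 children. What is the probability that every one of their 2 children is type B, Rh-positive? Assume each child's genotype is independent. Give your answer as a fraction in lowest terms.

ABO cross AB × BO → 1/4 A, 1/2 B, 1/4 AB.
Rh cross +/- × +/- → 3/4 Rh+, 1/4 Rh-; so P(type B, Rh-positive) = 1/2 × 3/4 = 3/8 per child.
All 2 independent: (3/8)^2 = 9/64.

9/64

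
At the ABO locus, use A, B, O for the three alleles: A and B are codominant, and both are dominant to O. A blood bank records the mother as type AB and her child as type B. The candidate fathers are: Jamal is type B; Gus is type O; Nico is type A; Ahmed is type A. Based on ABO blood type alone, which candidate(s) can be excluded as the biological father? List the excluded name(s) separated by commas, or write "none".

none

A candidate is excluded only if no genotype consistent with his phenotype could produce a type B child with a type AB mother.
Every candidate has at least one consistent genotype combination, so none can be excluded.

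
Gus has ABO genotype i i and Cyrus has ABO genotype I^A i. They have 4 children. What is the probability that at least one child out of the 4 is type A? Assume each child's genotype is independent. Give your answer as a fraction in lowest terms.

ABO cross i i × I^A i → 1/2 O, 1/2 A.
So P(type A) = 1/2 per child.
P(none) = (1/2)^4 = 1/16; P(at least one) = 1 − 1/16 = 15/16.

15/16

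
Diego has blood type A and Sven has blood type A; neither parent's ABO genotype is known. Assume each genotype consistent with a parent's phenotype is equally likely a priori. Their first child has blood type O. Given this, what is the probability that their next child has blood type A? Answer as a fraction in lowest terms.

3/4

Possible genotypes: Diego ∈ {I^A I^A, I^A i}; Sven ∈ {I^A I^A, I^A i}.
Weight each parental genotype pair by prior × P(type-O child):
  I^A i × I^A i: posterior weight 1; P(next child type A) = 3/4.
Weighted sum = 3/4.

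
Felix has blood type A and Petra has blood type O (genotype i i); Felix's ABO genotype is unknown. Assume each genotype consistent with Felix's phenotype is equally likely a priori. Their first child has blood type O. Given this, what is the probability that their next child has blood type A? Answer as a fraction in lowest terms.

1/2

Possible genotypes: Felix ∈ {I^A I^A, I^A i}; Petra ∈ {i i}.
Weight each parental genotype pair by prior × P(type-O child):
  I^A i × i i: posterior weight 1; P(next child type A) = 1/2.
Weighted sum = 1/2.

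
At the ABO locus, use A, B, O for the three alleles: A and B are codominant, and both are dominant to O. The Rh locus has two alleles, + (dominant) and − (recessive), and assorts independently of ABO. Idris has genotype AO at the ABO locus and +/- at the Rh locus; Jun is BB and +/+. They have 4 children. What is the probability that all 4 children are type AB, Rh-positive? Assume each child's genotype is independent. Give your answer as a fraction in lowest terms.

ABO cross AO × BB → 1/2 B, 1/2 AB.
Rh cross +/- × +/+ → 1 Rh+; so P(type AB, Rh-positive) = 1/2 × 1 = 1/2 per child.
All 4 independent: (1/2)^4 = 1/16.

1/16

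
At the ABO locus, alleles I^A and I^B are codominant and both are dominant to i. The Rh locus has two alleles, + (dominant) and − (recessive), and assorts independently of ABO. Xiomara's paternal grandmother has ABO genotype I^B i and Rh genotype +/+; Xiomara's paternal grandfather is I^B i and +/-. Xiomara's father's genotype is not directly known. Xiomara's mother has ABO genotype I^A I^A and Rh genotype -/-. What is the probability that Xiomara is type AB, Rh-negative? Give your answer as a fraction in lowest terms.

1/8

Xiomara's father's ABO genotype from I^B i × I^B i: 1/4 I^B I^B, 1/2 I^B i, 1/4 i i.
Crossing each possibility with the mother I^A I^A and summing P(type AB): 1/4·1 + 1/2·1/2 + 1/4·0 = 1/2.
Similarly for Rh via the father's Rh distribution: P(Rh-) = 1/4.
Independent loci: 1/2 × 1/4 = 1/8.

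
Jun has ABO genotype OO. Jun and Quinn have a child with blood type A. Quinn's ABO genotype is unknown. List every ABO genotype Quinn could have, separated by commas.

For each candidate genotype of Quinn, check whether crossing it with OO can produce every observed child phenotype.
  AA → possible child types {A} ✓
  AB → possible child types {A, B} ✓
  AO → possible child types {O, A} ✓
  BB → possible child types {B} ✗
  BO → possible child types {O, B} ✗
  OO → possible child types {O} ✗

AA, AB, AO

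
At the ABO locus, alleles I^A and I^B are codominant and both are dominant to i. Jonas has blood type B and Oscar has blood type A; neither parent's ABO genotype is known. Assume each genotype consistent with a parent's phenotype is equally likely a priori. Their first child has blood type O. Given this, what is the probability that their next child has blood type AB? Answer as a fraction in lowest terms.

1/4

Possible genotypes: Jonas ∈ {I^B I^B, I^B i}; Oscar ∈ {I^A I^A, I^A i}.
Weight each parental genotype pair by prior × P(type-O child):
  I^B i × I^A i: posterior weight 1; P(next child type AB) = 1/4.
Weighted sum = 1/4.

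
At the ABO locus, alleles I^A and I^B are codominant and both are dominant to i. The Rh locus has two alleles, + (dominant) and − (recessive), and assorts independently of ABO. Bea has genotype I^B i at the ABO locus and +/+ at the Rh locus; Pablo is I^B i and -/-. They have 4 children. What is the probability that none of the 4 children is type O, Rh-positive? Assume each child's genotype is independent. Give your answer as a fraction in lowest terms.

ABO cross I^B i × I^B i → 1/4 O, 3/4 B.
Rh cross +/+ × -/- → 1 Rh+; so P(type O, Rh-positive) = 1/4 × 1 = 1/4 per child.
P(not type O, Rh-positive) = 3/4 for one child; (3/4)^4 = 81/256.

81/256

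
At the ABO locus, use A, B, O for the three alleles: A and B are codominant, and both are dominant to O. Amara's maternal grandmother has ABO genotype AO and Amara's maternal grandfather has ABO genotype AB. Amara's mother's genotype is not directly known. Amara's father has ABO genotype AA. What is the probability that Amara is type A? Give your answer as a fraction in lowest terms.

3/4

Amara's mother's ABO genotype from AO × AB: 1/4 AA, 1/4 AB, 1/4 AO, 1/4 BO.
Crossing each possibility with the father AA and summing P(type A): 1/4·1 + 1/4·1/2 + 1/4·1 + 1/4·1/2 = 3/4.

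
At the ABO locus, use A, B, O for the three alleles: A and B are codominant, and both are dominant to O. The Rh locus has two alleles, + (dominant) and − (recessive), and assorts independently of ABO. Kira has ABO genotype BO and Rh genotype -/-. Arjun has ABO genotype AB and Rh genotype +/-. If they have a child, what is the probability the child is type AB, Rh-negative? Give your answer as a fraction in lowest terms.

1/8

ABO cross BO × AB → offspring phenotypes: 1/4 A, 1/2 B, 1/4 AB.
Rh cross -/- × +/- → 1/2 Rh+, 1/2 Rh-.
Independent loci: P(type AB, Rh-negative) = 1/4 × 1/2 = 1/8.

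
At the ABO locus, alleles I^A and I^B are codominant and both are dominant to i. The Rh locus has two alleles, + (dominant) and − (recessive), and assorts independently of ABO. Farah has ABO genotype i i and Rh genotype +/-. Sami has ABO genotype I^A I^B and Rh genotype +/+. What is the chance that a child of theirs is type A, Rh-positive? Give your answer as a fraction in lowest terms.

1/2

ABO cross i i × I^A I^B → offspring phenotypes: 1/2 A, 1/2 B.
Rh cross +/- × +/+ → 1 Rh+.
Independent loci: P(type A, Rh-positive) = 1/2 × 1 = 1/2.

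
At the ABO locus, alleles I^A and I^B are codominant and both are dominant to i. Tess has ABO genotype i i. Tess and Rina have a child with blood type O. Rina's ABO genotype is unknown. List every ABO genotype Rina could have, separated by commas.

I^A i, I^B i, i i

For each candidate genotype of Rina, check whether crossing it with i i can produce every observed child phenotype.
  I^A I^A → possible child types {A} ✗
  I^A I^B → possible child types {A, B} ✗
  I^A i → possible child types {O, A} ✓
  I^B I^B → possible child types {B} ✗
  I^B i → possible child types {O, B} ✓
  i i → possible child types {O} ✓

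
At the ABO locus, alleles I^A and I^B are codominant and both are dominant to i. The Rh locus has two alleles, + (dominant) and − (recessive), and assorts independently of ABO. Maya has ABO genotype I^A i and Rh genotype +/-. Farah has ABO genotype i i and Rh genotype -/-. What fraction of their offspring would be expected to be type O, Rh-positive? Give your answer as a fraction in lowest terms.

ABO cross I^A i × i i → offspring phenotypes: 1/2 O, 1/2 A.
Rh cross +/- × -/- → 1/2 Rh+, 1/2 Rh-.
Independent loci: P(type O, Rh-positive) = 1/2 × 1/2 = 1/4.

1/4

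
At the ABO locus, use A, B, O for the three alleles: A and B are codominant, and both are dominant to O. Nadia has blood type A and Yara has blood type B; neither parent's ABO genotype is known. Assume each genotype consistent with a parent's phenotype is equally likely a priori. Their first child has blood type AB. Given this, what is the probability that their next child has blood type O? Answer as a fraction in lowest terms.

1/36

Possible genotypes: Nadia ∈ {AA, AO}; Yara ∈ {BB, BO}.
Weight each parental genotype pair by prior × P(type-AB child):
  AA × BB: posterior weight 4/9; P(next child type O) = 0.
  AA × BO: posterior weight 2/9; P(next child type O) = 0.
  AO × BB: posterior weight 2/9; P(next child type O) = 0.
  AO × BO: posterior weight 1/9; P(next child type O) = 1/4.
Weighted sum = 1/36.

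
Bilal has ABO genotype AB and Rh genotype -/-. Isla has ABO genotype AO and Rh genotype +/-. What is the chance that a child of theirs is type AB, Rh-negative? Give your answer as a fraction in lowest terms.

1/8

ABO cross AB × AO → offspring phenotypes: 1/2 A, 1/4 B, 1/4 AB.
Rh cross -/- × +/- → 1/2 Rh+, 1/2 Rh-.
Independent loci: P(type AB, Rh-negative) = 1/4 × 1/2 = 1/8.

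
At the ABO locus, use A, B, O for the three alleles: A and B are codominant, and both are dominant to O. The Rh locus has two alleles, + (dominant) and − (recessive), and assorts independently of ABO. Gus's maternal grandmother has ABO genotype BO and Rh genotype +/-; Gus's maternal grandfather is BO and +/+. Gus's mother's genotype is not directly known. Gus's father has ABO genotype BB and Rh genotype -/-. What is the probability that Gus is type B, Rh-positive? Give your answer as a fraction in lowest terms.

Gus's mother's ABO genotype from BO × BO: 1/4 BB, 1/2 BO, 1/4 OO.
Crossing each possibility with the father BB and summing P(type B): 1/4·1 + 1/2·1 + 1/4·1 = 1.
Similarly for Rh via the mother's Rh distribution: P(Rh+) = 3/4.
Independent loci: 1 × 3/4 = 3/4.

3/4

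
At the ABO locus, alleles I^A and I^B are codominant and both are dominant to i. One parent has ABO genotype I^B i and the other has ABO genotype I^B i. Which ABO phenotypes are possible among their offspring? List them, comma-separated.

Gametes from I^B i × I^B i give offspring ABO genotypes I^B I^B, I^B i, i i, i.e. phenotypes O, B.

O, B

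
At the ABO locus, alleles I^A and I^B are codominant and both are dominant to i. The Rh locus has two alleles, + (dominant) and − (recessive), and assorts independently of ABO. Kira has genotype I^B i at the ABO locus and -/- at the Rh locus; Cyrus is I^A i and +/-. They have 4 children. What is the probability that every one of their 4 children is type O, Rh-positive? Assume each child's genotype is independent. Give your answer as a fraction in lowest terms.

ABO cross I^B i × I^A i → 1/4 O, 1/4 A, 1/4 B, 1/4 AB.
Rh cross -/- × +/- → 1/2 Rh+, 1/2 Rh-; so P(type O, Rh-positive) = 1/4 × 1/2 = 1/8 per child.
All 4 independent: (1/8)^4 = 1/4096.

1/4096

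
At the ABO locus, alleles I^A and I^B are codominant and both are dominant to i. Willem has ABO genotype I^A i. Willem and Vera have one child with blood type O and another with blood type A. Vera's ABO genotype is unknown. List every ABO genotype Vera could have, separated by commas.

I^A i, I^B i, i i

For each candidate genotype of Vera, check whether crossing it with I^A i can produce every observed child phenotype.
  I^A I^A → possible child types {A} ✗
  I^A I^B → possible child types {A, B, AB} ✗
  I^A i → possible child types {O, A} ✓
  I^B I^B → possible child types {B, AB} ✗
  I^B i → possible child types {O, A, B, AB} ✓
  i i → possible child types {O, A} ✓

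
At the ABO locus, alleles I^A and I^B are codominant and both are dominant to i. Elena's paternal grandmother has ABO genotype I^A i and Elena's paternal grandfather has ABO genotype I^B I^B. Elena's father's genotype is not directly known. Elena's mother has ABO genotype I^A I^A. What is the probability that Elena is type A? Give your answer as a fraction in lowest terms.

Elena's father's ABO genotype from I^A i × I^B I^B: 1/2 I^A I^B, 1/2 I^B i.
Crossing each possibility with the mother I^A I^A and summing P(type A): 1/2·1/2 + 1/2·1/2 = 1/2.

1/2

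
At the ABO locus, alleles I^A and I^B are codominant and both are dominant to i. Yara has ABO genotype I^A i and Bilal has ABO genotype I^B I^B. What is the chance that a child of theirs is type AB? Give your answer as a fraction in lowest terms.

ABO cross I^A i × I^B I^B → offspring phenotypes: 1/2 B, 1/2 AB.
So P(type AB) = 1/2.

1/2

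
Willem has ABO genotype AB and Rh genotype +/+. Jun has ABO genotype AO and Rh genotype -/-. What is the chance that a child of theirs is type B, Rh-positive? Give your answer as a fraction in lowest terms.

ABO cross AB × AO → offspring phenotypes: 1/2 A, 1/4 B, 1/4 AB.
Rh cross +/+ × -/- → 1 Rh+.
Independent loci: P(type B, Rh-positive) = 1/4 × 1 = 1/4.

1/4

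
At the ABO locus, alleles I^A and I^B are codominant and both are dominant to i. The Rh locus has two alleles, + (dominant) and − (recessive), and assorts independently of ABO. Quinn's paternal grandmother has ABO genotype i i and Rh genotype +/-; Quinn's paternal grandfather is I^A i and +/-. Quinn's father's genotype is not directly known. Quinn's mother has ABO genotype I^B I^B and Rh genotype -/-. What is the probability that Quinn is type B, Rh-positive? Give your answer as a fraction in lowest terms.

3/8

Quinn's father's ABO genotype from i i × I^A i: 1/2 I^A i, 1/2 i i.
Crossing each possibility with the mother I^B I^B and summing P(type B): 1/2·1/2 + 1/2·1 = 3/4.
Similarly for Rh via the father's Rh distribution: P(Rh+) = 1/2.
Independent loci: 3/4 × 1/2 = 3/8.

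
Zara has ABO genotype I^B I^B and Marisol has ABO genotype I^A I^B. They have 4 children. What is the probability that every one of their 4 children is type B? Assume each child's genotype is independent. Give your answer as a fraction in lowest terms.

ABO cross I^B I^B × I^A I^B → 1/2 B, 1/2 AB.
So P(type B) = 1/2 per child.
All 4 independent: (1/2)^4 = 1/16.

1/16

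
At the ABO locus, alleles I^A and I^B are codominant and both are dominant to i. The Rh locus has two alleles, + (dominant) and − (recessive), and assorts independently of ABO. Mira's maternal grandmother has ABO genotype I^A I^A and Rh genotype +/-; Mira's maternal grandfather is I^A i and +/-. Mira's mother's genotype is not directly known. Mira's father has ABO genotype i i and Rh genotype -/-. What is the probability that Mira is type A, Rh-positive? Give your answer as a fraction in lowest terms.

Mira's mother's ABO genotype from I^A I^A × I^A i: 1/2 I^A I^A, 1/2 I^A i.
Crossing each possibility with the father i i and summing P(type A): 1/2·1 + 1/2·1/2 = 3/4.
Similarly for Rh via the mother's Rh distribution: P(Rh+) = 1/2.
Independent loci: 3/4 × 1/2 = 3/8.

3/8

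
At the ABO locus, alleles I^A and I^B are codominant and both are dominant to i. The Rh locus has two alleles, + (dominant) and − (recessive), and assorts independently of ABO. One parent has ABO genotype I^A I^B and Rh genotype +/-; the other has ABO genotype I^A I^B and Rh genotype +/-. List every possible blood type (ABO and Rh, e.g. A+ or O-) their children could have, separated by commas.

A+, A-, B+, B-, AB+, AB-

Gametes from I^A I^B × I^A I^B give offspring ABO genotypes I^A I^A, I^A I^B, I^B I^B, i.e. phenotypes A, B, AB.
Rh cross +/- × +/- → phenotypes Rh+, Rh-.
Combining independently: A+, A-, B+, B-, AB+, AB-.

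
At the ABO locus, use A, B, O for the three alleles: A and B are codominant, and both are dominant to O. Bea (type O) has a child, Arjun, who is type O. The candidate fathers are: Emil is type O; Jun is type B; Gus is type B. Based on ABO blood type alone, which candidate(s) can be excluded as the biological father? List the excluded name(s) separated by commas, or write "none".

none

A candidate is excluded only if no genotype consistent with his phenotype could produce a type O child with a type O mother.
Every candidate has at least one consistent genotype combination, so none can be excluded.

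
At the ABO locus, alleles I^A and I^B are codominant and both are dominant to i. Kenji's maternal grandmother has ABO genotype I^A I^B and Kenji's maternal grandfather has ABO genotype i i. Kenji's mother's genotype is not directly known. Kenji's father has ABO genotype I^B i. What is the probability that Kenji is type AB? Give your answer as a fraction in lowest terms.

Kenji's mother's ABO genotype from I^A I^B × i i: 1/2 I^A i, 1/2 I^B i.
Crossing each possibility with the father I^B i and summing P(type AB): 1/2·1/4 + 1/2·0 = 1/8.

1/8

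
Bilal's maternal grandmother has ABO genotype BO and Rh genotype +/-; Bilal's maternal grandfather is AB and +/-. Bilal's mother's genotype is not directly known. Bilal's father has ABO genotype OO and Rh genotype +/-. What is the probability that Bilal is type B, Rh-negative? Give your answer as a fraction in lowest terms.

Bilal's mother's ABO genotype from BO × AB: 1/4 AB, 1/4 AO, 1/4 BB, 1/4 BO.
Crossing each possibility with the father OO and summing P(type B): 1/4·1/2 + 1/4·0 + 1/4·1 + 1/4·1/2 = 1/2.
Similarly for Rh via the mother's Rh distribution: P(Rh-) = 1/4.
Independent loci: 1/2 × 1/4 = 1/8.

1/8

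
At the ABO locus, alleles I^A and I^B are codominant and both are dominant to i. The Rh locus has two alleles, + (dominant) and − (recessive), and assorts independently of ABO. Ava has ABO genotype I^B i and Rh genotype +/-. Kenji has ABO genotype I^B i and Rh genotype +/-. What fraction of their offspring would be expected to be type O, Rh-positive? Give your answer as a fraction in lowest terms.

3/16

ABO cross I^B i × I^B i → offspring phenotypes: 1/4 O, 3/4 B.
Rh cross +/- × +/- → 3/4 Rh+, 1/4 Rh-.
Independent loci: P(type O, Rh-positive) = 1/4 × 3/4 = 3/16.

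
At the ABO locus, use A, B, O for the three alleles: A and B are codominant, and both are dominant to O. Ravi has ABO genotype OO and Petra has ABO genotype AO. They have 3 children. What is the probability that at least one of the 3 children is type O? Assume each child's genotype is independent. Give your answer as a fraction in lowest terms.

7/8

ABO cross OO × AO → 1/2 O, 1/2 A.
So P(type O) = 1/2 per child.
P(none) = (1/2)^3 = 1/8; P(at least one) = 1 − 1/8 = 7/8.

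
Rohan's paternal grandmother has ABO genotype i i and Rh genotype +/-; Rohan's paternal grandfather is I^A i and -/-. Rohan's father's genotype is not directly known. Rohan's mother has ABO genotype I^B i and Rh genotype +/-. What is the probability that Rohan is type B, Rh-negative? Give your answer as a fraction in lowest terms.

9/64

Rohan's father's ABO genotype from i i × I^A i: 1/2 I^A i, 1/2 i i.
Crossing each possibility with the mother I^B i and summing P(type B): 1/2·1/4 + 1/2·1/2 = 3/8.
Similarly for Rh via the father's Rh distribution: P(Rh-) = 3/8.
Independent loci: 3/8 × 3/8 = 9/64.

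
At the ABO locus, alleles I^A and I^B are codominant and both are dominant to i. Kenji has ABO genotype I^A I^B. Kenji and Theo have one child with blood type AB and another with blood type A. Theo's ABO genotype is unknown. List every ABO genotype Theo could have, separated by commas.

For each candidate genotype of Theo, check whether crossing it with I^A I^B can produce every observed child phenotype.
  I^A I^A → possible child types {A, AB} ✓
  I^A I^B → possible child types {A, B, AB} ✓
  I^A i → possible child types {A, B, AB} ✓
  I^B I^B → possible child types {B, AB} ✗
  I^B i → possible child types {A, B, AB} ✓
  i i → possible child types {A, B} ✗

I^A I^A, I^A I^B, I^A i, I^B i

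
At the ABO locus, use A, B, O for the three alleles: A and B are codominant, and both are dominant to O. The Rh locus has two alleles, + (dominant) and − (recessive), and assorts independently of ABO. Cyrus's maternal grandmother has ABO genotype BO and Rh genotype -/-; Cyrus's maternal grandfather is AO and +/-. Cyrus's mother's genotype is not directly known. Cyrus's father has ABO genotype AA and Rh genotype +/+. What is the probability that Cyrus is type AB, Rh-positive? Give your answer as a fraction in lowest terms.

1/4

Cyrus's mother's ABO genotype from BO × AO: 1/4 AB, 1/4 AO, 1/4 BO, 1/4 OO.
Crossing each possibility with the father AA and summing P(type AB): 1/4·1/2 + 1/4·0 + 1/4·1/2 + 1/4·0 = 1/4.
Similarly for Rh via the mother's Rh distribution: P(Rh+) = 1.
Independent loci: 1/4 × 1 = 1/4.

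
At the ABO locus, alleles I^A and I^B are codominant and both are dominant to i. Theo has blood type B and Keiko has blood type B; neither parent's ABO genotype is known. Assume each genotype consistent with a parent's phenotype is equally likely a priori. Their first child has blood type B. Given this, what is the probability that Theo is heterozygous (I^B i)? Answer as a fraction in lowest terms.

Possible genotypes: Theo ∈ {I^B I^B, I^B i}; Keiko ∈ {I^B I^B, I^B i}.
Weight each parental genotype pair by prior × P(type-B child):
  I^B I^B × I^B I^B: posterior weight 4/15.
  I^B I^B × I^B i: posterior weight 4/15.
  I^B i × I^B I^B: posterior weight 4/15.
  I^B i × I^B i: posterior weight 1/5.
Sum the posterior weight over pairs where Theo is I^B i: 7/15.

7/15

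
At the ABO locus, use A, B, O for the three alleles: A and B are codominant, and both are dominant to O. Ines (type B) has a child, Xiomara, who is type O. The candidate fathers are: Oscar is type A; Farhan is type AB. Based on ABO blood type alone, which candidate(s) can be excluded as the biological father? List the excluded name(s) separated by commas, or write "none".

Farhan

A candidate is excluded only if no genotype consistent with his phenotype could produce a type O child with a type B mother.
Farhan (type AB): no genotype consistent with that phenotype can produce a type-O child with a type-B mother.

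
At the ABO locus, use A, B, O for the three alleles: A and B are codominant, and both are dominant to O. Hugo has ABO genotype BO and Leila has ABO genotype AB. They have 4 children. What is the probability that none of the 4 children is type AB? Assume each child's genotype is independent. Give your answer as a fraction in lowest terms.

81/256

ABO cross BO × AB → 1/4 A, 1/2 B, 1/4 AB.
So P(type AB) = 1/4 per child.
P(not type AB) = 3/4 for one child; (3/4)^4 = 81/256.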